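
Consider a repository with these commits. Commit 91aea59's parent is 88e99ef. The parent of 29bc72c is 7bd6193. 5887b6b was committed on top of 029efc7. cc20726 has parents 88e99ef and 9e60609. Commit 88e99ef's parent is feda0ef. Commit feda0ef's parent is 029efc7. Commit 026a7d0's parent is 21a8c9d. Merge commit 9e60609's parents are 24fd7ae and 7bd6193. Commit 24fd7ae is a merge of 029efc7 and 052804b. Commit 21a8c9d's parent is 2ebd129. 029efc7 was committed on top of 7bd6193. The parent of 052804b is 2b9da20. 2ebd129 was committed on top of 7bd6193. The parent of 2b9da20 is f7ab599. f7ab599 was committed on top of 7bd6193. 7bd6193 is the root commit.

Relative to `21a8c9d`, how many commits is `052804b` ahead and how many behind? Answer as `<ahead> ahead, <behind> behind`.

Reachable from 052804b: {052804b, 2b9da20, 7bd6193, f7ab599}.
Reachable from 21a8c9d: {21a8c9d, 2ebd129, 7bd6193}.
Only in 052804b's history (ahead): {052804b, 2b9da20, f7ab599} — 3.
Only in 21a8c9d's history (behind): {21a8c9d, 2ebd129} — 2.

3 ahead, 2 behind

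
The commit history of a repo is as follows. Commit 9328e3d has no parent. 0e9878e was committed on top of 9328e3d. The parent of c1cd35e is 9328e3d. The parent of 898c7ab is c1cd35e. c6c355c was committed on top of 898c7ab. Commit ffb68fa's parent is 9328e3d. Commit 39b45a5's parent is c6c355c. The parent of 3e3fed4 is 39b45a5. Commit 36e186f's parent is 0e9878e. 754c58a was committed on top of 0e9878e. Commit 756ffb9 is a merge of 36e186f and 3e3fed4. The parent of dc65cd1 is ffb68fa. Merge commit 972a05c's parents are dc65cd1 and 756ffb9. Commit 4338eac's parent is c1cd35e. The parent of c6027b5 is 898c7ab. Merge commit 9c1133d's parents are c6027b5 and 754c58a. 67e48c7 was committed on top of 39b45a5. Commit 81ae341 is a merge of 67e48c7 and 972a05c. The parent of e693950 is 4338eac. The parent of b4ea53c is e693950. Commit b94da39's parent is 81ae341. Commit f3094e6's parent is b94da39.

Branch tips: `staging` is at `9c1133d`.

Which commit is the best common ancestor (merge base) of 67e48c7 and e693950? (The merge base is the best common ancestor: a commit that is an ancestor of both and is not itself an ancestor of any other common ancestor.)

c1cd35e

Ancestors of 67e48c7: {39b45a5, 67e48c7, 898c7ab, 9328e3d, c1cd35e, c6c355c}.
Ancestors of e693950: {4338eac, 9328e3d, c1cd35e, e693950}.
Common ancestors: {9328e3d, c1cd35e}.
Among these, c1cd35e is not an ancestor of any other common ancestor — it is the merge base.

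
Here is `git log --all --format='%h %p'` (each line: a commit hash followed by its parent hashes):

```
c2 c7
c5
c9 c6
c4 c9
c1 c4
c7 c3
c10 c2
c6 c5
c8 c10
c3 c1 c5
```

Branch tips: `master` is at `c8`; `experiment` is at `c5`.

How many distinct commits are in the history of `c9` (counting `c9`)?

3

Walking parent pointers from c9: reachable set = {c5, c6, c9}.
That is 3 commits.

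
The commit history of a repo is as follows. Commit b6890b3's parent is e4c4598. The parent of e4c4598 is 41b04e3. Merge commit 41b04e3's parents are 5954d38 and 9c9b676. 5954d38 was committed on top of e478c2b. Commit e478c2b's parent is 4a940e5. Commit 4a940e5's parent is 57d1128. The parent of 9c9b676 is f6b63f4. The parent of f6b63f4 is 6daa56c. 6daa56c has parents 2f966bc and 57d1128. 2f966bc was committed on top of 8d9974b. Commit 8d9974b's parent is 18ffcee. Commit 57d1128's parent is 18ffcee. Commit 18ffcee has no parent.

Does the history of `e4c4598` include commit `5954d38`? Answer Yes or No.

Ancestors of e4c4598 (commits reachable by following parents): {18ffcee, 2f966bc, 41b04e3, 4a940e5, 57d1128, 5954d38, 6daa56c, 8d9974b, 9c9b676, e478c2b, e4c4598, f6b63f4}.
5954d38 is in that set, so it is an ancestor of e4c4598.

Yes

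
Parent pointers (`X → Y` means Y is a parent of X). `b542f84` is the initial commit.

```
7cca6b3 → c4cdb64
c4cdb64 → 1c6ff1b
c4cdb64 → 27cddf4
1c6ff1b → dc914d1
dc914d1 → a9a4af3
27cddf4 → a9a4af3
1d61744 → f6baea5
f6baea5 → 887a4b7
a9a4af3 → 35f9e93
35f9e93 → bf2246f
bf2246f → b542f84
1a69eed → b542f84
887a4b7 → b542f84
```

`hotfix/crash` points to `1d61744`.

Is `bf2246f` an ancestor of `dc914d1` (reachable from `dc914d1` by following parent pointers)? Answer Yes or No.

Yes

Ancestors of dc914d1 (commits reachable by following parents): {35f9e93, a9a4af3, b542f84, bf2246f, dc914d1}.
bf2246f is in that set, so it is an ancestor of dc914d1.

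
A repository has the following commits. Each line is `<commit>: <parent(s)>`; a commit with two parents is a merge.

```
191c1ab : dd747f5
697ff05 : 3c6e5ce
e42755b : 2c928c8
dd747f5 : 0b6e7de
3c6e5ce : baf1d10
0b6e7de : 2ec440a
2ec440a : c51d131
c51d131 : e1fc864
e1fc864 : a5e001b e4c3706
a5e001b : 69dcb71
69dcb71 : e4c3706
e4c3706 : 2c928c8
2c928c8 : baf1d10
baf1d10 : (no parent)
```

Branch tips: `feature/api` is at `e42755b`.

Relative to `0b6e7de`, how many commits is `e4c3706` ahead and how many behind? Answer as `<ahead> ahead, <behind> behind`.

0 ahead, 6 behind

Reachable from e4c3706: {2c928c8, baf1d10, e4c3706}.
Reachable from 0b6e7de: {0b6e7de, 2c928c8, 2ec440a, 69dcb71, a5e001b, baf1d10, c51d131, e1fc864, e4c3706}.
Only in e4c3706's history (ahead): {} — 0.
Only in 0b6e7de's history (behind): {0b6e7de, 2ec440a, 69dcb71, a5e001b, c51d131, e1fc864} — 6.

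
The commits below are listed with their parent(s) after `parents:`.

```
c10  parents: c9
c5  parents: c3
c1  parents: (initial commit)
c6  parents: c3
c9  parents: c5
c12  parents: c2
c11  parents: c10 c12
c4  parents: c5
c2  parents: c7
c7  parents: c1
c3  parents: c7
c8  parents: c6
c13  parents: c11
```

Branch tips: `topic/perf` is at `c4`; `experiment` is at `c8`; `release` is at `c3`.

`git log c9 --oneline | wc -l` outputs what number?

Walking parent pointers from c9: reachable set = {c1, c3, c5, c7, c9}.
That is 5 commits.

5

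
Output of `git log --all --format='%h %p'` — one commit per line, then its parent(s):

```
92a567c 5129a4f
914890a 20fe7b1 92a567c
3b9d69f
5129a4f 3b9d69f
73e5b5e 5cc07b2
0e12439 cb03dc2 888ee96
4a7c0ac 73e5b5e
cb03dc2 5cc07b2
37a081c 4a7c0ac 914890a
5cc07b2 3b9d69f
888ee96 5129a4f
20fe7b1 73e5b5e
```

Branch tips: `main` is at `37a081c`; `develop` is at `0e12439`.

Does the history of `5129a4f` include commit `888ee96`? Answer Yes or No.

No

Ancestors of 5129a4f: {3b9d69f, 5129a4f}.
888ee96 is not in that set, so it is not an ancestor of 5129a4f.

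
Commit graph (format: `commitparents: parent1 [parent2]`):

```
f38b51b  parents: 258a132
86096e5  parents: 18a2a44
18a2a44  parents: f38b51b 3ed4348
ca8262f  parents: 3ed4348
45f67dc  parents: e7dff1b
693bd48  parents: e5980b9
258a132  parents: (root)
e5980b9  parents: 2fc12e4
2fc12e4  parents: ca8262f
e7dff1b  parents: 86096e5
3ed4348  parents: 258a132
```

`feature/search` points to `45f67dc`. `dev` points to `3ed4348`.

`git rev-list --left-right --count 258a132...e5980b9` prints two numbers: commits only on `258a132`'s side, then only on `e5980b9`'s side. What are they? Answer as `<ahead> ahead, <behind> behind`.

0 ahead, 4 behind

Reachable from 258a132: {258a132}.
Reachable from e5980b9: {258a132, 2fc12e4, 3ed4348, ca8262f, e5980b9}.
Only in 258a132's history (ahead): {} — 0.
Only in e5980b9's history (behind): {2fc12e4, 3ed4348, ca8262f, e5980b9} — 4.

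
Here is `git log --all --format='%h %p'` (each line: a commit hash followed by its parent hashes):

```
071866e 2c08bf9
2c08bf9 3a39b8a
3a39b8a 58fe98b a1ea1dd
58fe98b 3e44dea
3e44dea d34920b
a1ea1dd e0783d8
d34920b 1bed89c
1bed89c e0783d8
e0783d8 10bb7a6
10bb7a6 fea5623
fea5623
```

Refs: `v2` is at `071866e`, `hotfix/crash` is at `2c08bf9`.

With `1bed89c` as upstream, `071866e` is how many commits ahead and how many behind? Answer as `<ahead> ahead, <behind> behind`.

7 ahead, 0 behind

Reachable from 071866e: {071866e, 10bb7a6, 1bed89c, 2c08bf9, 3a39b8a, 3e44dea, 58fe98b, a1ea1dd, d34920b, e0783d8, fea5623}.
Reachable from 1bed89c: {10bb7a6, 1bed89c, e0783d8, fea5623}.
Only in 071866e's history (ahead): {071866e, 2c08bf9, 3a39b8a, 3e44dea, 58fe98b, a1ea1dd, d34920b} — 7.
Only in 1bed89c's history (behind): {} — 0.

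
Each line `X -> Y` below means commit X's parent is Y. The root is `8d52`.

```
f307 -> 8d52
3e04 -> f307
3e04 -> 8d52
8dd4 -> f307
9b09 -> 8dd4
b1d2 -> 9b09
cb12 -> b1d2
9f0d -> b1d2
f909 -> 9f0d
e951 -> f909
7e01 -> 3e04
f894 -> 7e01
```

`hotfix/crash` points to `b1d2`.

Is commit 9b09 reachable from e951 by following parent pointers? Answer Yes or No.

Yes

Ancestors of e951 (commits reachable by following parents): {8d52, 8dd4, 9b09, 9f0d, b1d2, e951, f307, f909}.
9b09 is in that set, so it is an ancestor of e951.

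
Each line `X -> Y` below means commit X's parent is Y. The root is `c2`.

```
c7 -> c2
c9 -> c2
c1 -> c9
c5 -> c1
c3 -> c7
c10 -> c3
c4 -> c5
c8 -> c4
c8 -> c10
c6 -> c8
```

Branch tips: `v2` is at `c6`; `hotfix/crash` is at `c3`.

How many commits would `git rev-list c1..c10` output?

Reachable from c10: {c10, c2, c3, c7}.
Reachable from c1: {c1, c2, c9}.
In c10's history but not c1's: {c10, c3, c7} — 3 commits.

3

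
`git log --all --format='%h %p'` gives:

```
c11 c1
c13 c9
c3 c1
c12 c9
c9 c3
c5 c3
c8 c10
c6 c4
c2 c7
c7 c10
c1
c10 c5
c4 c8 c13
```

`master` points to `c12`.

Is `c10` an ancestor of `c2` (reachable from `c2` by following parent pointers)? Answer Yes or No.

Ancestors of c2 (commits reachable by following parents): {c1, c10, c2, c3, c5, c7}.
c10 is in that set, so it is an ancestor of c2.

Yes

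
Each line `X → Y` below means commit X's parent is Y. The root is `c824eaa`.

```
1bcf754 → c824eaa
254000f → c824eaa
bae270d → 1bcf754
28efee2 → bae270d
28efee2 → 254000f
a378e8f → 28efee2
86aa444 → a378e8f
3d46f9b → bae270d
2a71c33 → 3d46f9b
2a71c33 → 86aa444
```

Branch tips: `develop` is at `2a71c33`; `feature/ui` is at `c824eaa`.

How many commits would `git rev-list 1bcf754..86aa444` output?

Reachable from 86aa444: {1bcf754, 254000f, 28efee2, 86aa444, a378e8f, bae270d, c824eaa}.
Reachable from 1bcf754: {1bcf754, c824eaa}.
In 86aa444's history but not 1bcf754's: {254000f, 28efee2, 86aa444, a378e8f, bae270d} — 5 commits.

5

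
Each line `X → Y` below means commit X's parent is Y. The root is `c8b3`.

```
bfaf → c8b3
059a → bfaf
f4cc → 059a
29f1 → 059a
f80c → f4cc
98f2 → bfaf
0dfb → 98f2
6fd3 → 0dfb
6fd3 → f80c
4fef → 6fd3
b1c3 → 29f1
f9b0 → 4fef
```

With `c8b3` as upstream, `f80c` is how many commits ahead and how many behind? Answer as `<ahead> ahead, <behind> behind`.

4 ahead, 0 behind

Reachable from f80c: {059a, bfaf, c8b3, f4cc, f80c}.
Reachable from c8b3: {c8b3}.
Only in f80c's history (ahead): {059a, bfaf, f4cc, f80c} — 4.
Only in c8b3's history (behind): {} — 0.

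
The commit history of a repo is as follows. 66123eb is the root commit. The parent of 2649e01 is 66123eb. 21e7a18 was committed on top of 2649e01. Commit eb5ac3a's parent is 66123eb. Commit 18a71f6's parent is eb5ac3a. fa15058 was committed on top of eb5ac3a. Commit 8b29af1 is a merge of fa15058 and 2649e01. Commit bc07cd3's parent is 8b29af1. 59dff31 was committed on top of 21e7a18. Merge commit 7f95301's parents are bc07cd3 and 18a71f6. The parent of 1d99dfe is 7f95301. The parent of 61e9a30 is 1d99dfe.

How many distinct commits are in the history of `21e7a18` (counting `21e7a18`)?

Walking parent pointers from 21e7a18: reachable set = {21e7a18, 2649e01, 66123eb}.
That is 3 commits.

3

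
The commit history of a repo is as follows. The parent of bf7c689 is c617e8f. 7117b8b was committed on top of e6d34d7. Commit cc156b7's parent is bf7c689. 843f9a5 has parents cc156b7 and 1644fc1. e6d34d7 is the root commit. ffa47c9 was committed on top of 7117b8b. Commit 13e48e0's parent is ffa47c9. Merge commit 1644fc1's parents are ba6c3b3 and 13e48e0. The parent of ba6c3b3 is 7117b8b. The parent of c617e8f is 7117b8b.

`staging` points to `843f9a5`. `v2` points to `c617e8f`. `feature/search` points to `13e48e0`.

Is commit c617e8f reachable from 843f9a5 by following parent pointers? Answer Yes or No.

Ancestors of 843f9a5 (commits reachable by following parents): {13e48e0, 1644fc1, 7117b8b, 843f9a5, ba6c3b3, bf7c689, c617e8f, cc156b7, e6d34d7, ffa47c9}.
c617e8f is in that set, so it is an ancestor of 843f9a5.

Yes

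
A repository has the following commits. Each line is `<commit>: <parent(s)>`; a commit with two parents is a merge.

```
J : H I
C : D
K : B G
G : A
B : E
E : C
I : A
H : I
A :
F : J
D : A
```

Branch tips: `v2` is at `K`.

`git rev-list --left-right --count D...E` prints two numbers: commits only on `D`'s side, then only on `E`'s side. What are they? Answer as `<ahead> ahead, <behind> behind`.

Reachable from D: {A, D}.
Reachable from E: {A, C, D, E}.
Only in D's history (ahead): {} — 0.
Only in E's history (behind): {C, E} — 2.

0 ahead, 2 behind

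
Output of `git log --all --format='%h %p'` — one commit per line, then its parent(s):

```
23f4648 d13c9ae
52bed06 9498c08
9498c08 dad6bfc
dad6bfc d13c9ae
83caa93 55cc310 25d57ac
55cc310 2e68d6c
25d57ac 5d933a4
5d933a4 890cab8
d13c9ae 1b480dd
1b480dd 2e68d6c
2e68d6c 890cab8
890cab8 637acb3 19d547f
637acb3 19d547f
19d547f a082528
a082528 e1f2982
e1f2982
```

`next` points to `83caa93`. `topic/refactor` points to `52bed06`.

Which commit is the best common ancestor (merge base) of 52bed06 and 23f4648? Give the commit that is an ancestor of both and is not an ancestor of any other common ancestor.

d13c9ae

Ancestors of 52bed06: {19d547f, 1b480dd, 2e68d6c, 52bed06, 637acb3, 890cab8, 9498c08, a082528, d13c9ae, dad6bfc, e1f2982}.
Ancestors of 23f4648: {19d547f, 1b480dd, 23f4648, 2e68d6c, 637acb3, 890cab8, a082528, d13c9ae, e1f2982}.
Common ancestors: {19d547f, 1b480dd, 2e68d6c, 637acb3, 890cab8, a082528, d13c9ae, e1f2982}.
Among these, d13c9ae is not an ancestor of any other common ancestor — it is the merge base.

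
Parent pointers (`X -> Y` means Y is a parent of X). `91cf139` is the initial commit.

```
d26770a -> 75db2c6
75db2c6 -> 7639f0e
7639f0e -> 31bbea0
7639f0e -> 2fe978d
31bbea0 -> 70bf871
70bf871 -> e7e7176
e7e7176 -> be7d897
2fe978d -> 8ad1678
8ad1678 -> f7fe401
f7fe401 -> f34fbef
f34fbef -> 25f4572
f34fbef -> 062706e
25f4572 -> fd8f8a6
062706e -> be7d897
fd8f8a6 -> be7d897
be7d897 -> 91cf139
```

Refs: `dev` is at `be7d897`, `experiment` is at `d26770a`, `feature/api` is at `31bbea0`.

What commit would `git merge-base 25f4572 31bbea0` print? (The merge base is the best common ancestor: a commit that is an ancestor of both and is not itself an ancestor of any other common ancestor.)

Ancestors of 25f4572: {25f4572, 91cf139, be7d897, fd8f8a6}.
Ancestors of 31bbea0: {31bbea0, 70bf871, 91cf139, be7d897, e7e7176}.
Common ancestors: {91cf139, be7d897}.
Among these, be7d897 is not an ancestor of any other common ancestor — it is the merge base.

be7d897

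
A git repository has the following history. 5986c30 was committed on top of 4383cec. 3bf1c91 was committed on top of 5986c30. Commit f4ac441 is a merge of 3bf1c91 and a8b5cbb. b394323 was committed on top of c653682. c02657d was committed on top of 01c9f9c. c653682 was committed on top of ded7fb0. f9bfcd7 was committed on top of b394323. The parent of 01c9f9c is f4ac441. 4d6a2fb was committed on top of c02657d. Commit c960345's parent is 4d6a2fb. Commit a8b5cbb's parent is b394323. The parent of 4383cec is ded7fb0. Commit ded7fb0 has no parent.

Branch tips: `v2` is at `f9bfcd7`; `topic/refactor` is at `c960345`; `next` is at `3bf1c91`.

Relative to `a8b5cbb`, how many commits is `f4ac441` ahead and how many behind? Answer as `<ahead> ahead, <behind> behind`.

Reachable from f4ac441: {3bf1c91, 4383cec, 5986c30, a8b5cbb, b394323, c653682, ded7fb0, f4ac441}.
Reachable from a8b5cbb: {a8b5cbb, b394323, c653682, ded7fb0}.
Only in f4ac441's history (ahead): {3bf1c91, 4383cec, 5986c30, f4ac441} — 4.
Only in a8b5cbb's history (behind): {} — 0.

4 ahead, 0 behind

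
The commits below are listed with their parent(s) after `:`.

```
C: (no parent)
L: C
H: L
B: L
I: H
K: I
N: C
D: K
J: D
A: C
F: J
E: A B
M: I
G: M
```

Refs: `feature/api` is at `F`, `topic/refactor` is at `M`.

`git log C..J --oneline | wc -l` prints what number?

6

Reachable from J: {C, D, H, I, J, K, L}.
Reachable from C: {C}.
In J's history but not C's: {D, H, I, J, K, L} — 6 commits.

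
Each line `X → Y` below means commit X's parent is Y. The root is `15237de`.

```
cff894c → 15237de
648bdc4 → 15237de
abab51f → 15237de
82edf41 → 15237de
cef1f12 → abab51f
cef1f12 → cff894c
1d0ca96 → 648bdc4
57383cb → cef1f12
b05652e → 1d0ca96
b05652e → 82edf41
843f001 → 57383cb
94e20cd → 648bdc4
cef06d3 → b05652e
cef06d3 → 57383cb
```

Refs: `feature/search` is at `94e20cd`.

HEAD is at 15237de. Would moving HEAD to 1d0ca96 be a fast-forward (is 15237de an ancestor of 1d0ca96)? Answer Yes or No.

Yes

A fast-forward from 15237de to 1d0ca96 is possible iff 15237de is an ancestor of 1d0ca96.
Ancestors of 1d0ca96: {15237de, 1d0ca96, 648bdc4}.
15237de is among them, so fast-forward is possible.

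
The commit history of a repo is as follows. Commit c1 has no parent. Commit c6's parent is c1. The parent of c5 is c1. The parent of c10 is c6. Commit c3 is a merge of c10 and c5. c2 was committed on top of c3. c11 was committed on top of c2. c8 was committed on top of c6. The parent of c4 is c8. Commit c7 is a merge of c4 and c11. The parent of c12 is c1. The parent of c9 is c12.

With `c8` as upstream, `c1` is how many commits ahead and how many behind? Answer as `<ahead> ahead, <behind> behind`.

0 ahead, 2 behind

Reachable from c1: {c1}.
Reachable from c8: {c1, c6, c8}.
Only in c1's history (ahead): {} — 0.
Only in c8's history (behind): {c6, c8} — 2.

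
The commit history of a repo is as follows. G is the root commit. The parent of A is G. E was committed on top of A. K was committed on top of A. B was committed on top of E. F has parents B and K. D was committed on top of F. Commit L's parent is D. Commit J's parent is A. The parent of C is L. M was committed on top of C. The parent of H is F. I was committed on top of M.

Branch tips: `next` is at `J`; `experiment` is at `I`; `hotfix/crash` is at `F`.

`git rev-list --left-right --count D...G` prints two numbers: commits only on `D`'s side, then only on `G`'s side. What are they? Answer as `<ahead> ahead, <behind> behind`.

Reachable from D: {A, B, D, E, F, G, K}.
Reachable from G: {G}.
Only in D's history (ahead): {A, B, D, E, F, K} — 6.
Only in G's history (behind): {} — 0.

6 ahead, 0 behind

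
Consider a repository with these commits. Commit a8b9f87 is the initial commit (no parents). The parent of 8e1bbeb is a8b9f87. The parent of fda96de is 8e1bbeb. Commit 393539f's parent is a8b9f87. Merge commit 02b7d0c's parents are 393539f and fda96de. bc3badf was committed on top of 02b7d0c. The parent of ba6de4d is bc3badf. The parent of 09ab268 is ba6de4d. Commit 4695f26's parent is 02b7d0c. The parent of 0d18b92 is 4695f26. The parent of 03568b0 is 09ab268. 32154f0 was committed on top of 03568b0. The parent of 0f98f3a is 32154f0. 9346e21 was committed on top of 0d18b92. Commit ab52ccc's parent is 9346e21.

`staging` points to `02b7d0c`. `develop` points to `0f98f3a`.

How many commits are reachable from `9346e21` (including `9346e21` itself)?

Walking parent pointers from 9346e21: reachable set = {02b7d0c, 0d18b92, 393539f, 4695f26, 8e1bbeb, 9346e21, a8b9f87, fda96de}.
That is 8 commits.

8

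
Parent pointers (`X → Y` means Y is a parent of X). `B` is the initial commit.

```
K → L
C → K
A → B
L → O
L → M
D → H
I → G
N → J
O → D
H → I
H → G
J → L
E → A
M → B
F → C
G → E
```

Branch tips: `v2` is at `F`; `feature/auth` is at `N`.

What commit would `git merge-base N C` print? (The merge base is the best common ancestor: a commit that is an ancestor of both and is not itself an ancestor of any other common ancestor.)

L

Ancestors of N: {A, B, D, E, G, H, I, J, L, M, N, O}.
Ancestors of C: {A, B, C, D, E, G, H, I, K, L, M, O}.
Common ancestors: {A, B, D, E, G, H, I, L, M, O}.
Among these, L is not an ancestor of any other common ancestor — it is the merge base.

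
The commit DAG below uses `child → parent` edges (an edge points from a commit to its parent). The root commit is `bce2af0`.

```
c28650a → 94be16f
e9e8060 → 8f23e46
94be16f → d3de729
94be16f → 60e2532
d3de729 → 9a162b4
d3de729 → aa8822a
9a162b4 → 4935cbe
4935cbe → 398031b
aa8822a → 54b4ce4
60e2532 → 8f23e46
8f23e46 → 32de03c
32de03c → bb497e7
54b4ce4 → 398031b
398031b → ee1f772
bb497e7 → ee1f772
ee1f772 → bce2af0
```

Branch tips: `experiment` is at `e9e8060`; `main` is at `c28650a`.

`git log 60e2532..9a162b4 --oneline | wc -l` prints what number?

Reachable from 9a162b4: {398031b, 4935cbe, 9a162b4, bce2af0, ee1f772}.
Reachable from 60e2532: {32de03c, 60e2532, 8f23e46, bb497e7, bce2af0, ee1f772}.
In 9a162b4's history but not 60e2532's: {398031b, 4935cbe, 9a162b4} — 3 commits.

3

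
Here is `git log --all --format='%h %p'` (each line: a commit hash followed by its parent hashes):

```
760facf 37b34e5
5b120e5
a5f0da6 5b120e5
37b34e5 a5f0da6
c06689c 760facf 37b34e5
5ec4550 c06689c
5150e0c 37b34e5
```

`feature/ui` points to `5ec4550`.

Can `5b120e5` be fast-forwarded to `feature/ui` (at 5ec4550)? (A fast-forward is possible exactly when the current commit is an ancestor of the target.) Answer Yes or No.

A fast-forward from 5b120e5 to 5ec4550 is possible iff 5b120e5 is an ancestor of 5ec4550.
Ancestors of 5ec4550: {37b34e5, 5b120e5, 5ec4550, 760facf, a5f0da6, c06689c}.
5b120e5 is among them, so fast-forward is possible.

Yes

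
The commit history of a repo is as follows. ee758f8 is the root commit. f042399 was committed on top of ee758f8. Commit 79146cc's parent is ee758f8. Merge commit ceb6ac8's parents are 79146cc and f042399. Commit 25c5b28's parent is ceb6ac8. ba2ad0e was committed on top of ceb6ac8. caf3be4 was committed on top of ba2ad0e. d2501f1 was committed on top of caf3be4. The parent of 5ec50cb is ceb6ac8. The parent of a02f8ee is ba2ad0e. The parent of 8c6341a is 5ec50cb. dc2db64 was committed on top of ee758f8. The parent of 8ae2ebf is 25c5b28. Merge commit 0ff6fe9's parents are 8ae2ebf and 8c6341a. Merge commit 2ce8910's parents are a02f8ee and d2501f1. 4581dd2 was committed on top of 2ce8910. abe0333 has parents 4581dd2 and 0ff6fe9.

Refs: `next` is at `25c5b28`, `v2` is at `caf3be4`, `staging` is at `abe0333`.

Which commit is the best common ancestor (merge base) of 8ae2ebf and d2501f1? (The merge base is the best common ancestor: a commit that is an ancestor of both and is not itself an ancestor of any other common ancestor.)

ceb6ac8

Ancestors of 8ae2ebf: {25c5b28, 79146cc, 8ae2ebf, ceb6ac8, ee758f8, f042399}.
Ancestors of d2501f1: {79146cc, ba2ad0e, caf3be4, ceb6ac8, d2501f1, ee758f8, f042399}.
Common ancestors: {79146cc, ceb6ac8, ee758f8, f042399}.
Among these, ceb6ac8 is not an ancestor of any other common ancestor — it is the merge base.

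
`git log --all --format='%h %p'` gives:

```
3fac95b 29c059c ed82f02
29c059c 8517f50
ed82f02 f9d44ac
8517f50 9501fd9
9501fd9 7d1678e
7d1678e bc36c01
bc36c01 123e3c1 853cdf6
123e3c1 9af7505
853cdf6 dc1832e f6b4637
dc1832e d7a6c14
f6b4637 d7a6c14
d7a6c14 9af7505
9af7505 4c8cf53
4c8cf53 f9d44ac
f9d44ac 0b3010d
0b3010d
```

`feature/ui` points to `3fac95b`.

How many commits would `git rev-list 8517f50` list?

Walking parent pointers from 8517f50: reachable set = {0b3010d, 123e3c1, 4c8cf53, 7d1678e, 8517f50, 853cdf6, 9501fd9, 9af7505, bc36c01, d7a6c14, dc1832e, f6b4637, f9d44ac}.
That is 13 commits.

13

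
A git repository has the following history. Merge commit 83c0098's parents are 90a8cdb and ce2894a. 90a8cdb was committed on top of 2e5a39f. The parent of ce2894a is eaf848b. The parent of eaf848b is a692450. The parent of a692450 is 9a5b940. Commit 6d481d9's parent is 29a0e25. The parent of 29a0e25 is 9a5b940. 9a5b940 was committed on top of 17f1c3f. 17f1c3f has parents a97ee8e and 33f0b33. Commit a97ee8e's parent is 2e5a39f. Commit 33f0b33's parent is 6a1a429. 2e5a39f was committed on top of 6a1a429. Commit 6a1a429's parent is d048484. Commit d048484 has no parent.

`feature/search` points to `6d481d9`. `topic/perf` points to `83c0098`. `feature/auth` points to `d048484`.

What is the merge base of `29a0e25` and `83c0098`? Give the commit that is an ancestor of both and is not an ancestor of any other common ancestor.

9a5b940

Ancestors of 29a0e25: {17f1c3f, 29a0e25, 2e5a39f, 33f0b33, 6a1a429, 9a5b940, a97ee8e, d048484}.
Ancestors of 83c0098: {17f1c3f, 2e5a39f, 33f0b33, 6a1a429, 83c0098, 90a8cdb, 9a5b940, a692450, a97ee8e, ce2894a, d048484, eaf848b}.
Common ancestors: {17f1c3f, 2e5a39f, 33f0b33, 6a1a429, 9a5b940, a97ee8e, d048484}.
Among these, 9a5b940 is not an ancestor of any other common ancestor — it is the merge base.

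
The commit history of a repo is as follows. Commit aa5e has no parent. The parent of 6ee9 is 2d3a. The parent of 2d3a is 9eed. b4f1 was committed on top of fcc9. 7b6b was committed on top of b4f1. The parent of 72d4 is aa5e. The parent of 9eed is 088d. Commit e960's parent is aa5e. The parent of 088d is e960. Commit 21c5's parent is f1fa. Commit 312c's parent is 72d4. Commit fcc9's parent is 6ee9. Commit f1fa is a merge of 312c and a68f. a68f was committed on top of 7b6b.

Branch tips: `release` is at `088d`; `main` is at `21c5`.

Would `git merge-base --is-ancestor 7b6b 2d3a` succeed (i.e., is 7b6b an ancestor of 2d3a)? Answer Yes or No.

No

Ancestors of 2d3a: {088d, 2d3a, 9eed, aa5e, e960}.
7b6b is not in that set, so it is not an ancestor of 2d3a.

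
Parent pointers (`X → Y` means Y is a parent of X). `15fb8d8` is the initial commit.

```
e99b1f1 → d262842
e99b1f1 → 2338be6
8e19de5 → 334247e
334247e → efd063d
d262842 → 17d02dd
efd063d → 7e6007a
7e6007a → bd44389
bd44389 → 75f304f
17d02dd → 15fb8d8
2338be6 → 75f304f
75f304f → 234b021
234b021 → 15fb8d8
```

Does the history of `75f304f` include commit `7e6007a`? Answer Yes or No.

No

Ancestors of 75f304f: {15fb8d8, 234b021, 75f304f}.
7e6007a is not in that set, so it is not an ancestor of 75f304f.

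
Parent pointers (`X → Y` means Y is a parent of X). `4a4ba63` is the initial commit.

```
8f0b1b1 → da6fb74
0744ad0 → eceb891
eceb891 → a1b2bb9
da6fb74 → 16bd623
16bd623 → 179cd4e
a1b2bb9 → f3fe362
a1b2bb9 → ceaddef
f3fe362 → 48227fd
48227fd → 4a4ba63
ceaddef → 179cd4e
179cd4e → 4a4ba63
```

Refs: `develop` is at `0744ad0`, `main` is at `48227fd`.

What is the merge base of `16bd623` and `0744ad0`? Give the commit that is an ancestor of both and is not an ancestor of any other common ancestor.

Ancestors of 16bd623: {16bd623, 179cd4e, 4a4ba63}.
Ancestors of 0744ad0: {0744ad0, 179cd4e, 48227fd, 4a4ba63, a1b2bb9, ceaddef, eceb891, f3fe362}.
Common ancestors: {179cd4e, 4a4ba63}.
Among these, 179cd4e is not an ancestor of any other common ancestor — it is the merge base.

179cd4e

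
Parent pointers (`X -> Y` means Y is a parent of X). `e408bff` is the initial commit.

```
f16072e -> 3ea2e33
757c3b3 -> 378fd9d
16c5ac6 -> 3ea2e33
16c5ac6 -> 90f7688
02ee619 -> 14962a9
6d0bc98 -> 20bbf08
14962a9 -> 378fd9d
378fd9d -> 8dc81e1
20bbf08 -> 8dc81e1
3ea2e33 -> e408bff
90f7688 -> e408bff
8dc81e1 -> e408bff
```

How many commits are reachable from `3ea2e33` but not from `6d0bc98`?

1

Reachable from 3ea2e33: {3ea2e33, e408bff}.
Reachable from 6d0bc98: {20bbf08, 6d0bc98, 8dc81e1, e408bff}.
In 3ea2e33's history but not 6d0bc98's: {3ea2e33} — 1 commit.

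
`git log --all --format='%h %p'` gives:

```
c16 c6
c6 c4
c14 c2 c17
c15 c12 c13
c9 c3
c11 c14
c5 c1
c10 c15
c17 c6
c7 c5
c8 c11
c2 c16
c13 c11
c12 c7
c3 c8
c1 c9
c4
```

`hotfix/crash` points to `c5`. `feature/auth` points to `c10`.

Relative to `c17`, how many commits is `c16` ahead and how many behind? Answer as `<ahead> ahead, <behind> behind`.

Reachable from c16: {c16, c4, c6}.
Reachable from c17: {c17, c4, c6}.
Only in c16's history (ahead): {c16} — 1.
Only in c17's history (behind): {c17} — 1.

1 ahead, 1 behind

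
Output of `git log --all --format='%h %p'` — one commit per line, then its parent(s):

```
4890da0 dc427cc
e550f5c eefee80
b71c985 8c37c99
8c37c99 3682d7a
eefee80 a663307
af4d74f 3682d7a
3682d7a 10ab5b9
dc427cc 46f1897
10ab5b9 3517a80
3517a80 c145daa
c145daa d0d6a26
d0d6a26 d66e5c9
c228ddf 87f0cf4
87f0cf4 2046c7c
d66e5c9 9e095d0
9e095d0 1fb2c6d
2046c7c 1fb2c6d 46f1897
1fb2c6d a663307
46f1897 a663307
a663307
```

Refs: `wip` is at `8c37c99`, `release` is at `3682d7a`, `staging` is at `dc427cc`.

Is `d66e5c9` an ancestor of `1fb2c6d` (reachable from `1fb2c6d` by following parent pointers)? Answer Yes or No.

Ancestors of 1fb2c6d: {1fb2c6d, a663307}.
d66e5c9 is not in that set, so it is not an ancestor of 1fb2c6d.

No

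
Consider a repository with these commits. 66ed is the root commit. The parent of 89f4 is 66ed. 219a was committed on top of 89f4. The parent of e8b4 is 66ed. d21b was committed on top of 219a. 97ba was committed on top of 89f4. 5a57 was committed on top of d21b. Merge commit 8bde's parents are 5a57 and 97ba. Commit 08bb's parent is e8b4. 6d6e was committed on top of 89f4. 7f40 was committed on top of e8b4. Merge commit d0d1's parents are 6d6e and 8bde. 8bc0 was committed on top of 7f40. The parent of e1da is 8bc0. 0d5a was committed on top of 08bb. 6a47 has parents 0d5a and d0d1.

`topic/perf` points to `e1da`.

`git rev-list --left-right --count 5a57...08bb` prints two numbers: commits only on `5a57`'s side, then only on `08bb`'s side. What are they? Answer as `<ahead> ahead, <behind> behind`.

4 ahead, 2 behind

Reachable from 5a57: {219a, 5a57, 66ed, 89f4, d21b}.
Reachable from 08bb: {08bb, 66ed, e8b4}.
Only in 5a57's history (ahead): {219a, 5a57, 89f4, d21b} — 4.
Only in 08bb's history (behind): {08bb, e8b4} — 2.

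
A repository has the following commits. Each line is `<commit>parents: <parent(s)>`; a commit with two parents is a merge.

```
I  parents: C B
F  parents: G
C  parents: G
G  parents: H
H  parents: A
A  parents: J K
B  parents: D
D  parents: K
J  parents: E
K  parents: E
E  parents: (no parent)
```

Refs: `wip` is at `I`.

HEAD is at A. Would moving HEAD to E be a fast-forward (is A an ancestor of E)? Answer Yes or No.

No

A fast-forward from A to E is possible iff A is an ancestor of E.
Ancestors of E: {E}.
A is not among them, so fast-forward is not possible.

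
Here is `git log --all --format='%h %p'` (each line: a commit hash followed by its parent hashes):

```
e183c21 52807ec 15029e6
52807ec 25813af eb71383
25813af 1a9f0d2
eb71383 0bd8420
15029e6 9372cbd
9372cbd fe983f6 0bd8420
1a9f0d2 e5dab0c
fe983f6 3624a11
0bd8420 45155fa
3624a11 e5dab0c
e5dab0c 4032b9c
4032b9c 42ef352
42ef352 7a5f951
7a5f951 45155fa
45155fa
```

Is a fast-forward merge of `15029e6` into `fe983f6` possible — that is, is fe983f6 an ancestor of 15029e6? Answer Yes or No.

A fast-forward from fe983f6 to 15029e6 is possible iff fe983f6 is an ancestor of 15029e6.
Ancestors of 15029e6: {0bd8420, 15029e6, 3624a11, 4032b9c, 42ef352, 45155fa, 7a5f951, 9372cbd, e5dab0c, fe983f6}.
fe983f6 is among them, so fast-forward is possible.

Yes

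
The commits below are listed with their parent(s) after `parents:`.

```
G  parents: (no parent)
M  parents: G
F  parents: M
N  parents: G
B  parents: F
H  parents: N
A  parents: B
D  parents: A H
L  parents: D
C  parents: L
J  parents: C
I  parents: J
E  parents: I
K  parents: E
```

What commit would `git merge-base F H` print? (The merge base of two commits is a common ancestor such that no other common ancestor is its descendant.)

Ancestors of F: {F, G, M}.
Ancestors of H: {G, H, N}.
Common ancestors: {G}.
The only common ancestor is G, so it is the merge base.

G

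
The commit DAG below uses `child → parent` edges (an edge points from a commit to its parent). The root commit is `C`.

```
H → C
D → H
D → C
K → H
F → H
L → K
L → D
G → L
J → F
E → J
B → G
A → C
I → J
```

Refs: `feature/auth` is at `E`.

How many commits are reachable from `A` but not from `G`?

Reachable from A: {A, C}.
Reachable from G: {C, D, G, H, K, L}.
In A's history but not G's: {A} — 1 commit.

1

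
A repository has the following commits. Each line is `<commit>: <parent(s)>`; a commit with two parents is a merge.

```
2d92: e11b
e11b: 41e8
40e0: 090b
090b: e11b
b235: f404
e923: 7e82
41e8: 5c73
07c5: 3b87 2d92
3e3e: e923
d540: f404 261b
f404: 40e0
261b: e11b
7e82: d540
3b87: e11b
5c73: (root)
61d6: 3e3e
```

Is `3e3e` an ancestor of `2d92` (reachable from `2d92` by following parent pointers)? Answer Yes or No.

No

Ancestors of 2d92: {2d92, 41e8, 5c73, e11b}.
3e3e is not in that set, so it is not an ancestor of 2d92.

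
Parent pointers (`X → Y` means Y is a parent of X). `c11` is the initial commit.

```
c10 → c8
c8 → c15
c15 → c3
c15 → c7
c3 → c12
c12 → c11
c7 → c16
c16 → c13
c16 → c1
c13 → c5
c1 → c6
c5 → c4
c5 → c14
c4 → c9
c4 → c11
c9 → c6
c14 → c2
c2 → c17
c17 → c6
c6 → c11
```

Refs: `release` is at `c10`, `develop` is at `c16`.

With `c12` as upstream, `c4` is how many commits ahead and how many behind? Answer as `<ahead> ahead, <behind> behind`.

3 ahead, 1 behind

Reachable from c4: {c11, c4, c6, c9}.
Reachable from c12: {c11, c12}.
Only in c4's history (ahead): {c4, c6, c9} — 3.
Only in c12's history (behind): {c12} — 1.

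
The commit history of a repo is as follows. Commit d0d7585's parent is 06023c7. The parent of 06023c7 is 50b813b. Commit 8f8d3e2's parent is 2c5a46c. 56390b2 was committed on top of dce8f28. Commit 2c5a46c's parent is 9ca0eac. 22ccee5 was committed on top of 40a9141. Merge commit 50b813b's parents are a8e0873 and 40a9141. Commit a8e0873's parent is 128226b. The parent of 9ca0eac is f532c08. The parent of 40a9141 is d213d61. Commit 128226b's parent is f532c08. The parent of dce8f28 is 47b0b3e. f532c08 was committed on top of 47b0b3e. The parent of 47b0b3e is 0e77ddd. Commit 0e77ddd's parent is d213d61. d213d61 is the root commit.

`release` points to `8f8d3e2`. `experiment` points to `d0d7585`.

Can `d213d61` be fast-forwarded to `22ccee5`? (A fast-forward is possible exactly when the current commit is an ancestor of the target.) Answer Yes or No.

A fast-forward from d213d61 to 22ccee5 is possible iff d213d61 is an ancestor of 22ccee5.
Ancestors of 22ccee5: {22ccee5, 40a9141, d213d61}.
d213d61 is among them, so fast-forward is possible.

Yes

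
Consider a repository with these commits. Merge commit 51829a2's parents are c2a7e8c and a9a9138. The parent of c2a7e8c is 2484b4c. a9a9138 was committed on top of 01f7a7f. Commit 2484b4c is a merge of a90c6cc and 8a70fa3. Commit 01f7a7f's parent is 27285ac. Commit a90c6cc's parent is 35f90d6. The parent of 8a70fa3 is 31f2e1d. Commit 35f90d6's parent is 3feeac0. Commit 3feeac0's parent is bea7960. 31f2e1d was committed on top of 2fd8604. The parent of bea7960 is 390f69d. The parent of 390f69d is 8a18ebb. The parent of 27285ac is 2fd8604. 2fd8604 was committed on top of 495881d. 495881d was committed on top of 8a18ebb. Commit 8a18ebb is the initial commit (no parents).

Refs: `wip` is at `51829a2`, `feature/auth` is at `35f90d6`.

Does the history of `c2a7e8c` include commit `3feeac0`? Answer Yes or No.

Yes

Ancestors of c2a7e8c (commits reachable by following parents): {2484b4c, 2fd8604, 31f2e1d, 35f90d6, 390f69d, 3feeac0, 495881d, 8a18ebb, 8a70fa3, a90c6cc, bea7960, c2a7e8c}.
3feeac0 is in that set, so it is an ancestor of c2a7e8c.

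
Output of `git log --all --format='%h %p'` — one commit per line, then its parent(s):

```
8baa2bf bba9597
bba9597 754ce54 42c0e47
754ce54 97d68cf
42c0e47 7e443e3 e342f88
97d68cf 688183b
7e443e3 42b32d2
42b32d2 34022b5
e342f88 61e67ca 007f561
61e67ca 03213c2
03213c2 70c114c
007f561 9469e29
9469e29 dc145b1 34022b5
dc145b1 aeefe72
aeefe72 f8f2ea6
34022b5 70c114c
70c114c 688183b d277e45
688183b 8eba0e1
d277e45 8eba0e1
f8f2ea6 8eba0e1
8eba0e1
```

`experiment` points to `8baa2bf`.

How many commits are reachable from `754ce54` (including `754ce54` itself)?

4

Walking parent pointers from 754ce54: reachable set = {688183b, 754ce54, 8eba0e1, 97d68cf}.
That is 4 commits.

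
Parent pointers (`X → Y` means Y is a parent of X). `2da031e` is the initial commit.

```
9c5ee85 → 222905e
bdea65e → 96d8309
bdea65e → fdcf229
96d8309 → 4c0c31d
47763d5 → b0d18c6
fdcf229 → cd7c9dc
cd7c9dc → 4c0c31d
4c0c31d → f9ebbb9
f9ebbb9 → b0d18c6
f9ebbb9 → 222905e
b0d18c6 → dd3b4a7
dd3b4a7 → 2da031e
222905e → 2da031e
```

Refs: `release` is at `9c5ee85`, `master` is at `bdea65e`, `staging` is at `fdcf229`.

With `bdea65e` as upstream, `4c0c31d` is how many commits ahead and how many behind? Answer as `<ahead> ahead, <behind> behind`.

0 ahead, 4 behind

Reachable from 4c0c31d: {222905e, 2da031e, 4c0c31d, b0d18c6, dd3b4a7, f9ebbb9}.
Reachable from bdea65e: {222905e, 2da031e, 4c0c31d, 96d8309, b0d18c6, bdea65e, cd7c9dc, dd3b4a7, f9ebbb9, fdcf229}.
Only in 4c0c31d's history (ahead): {} — 0.
Only in bdea65e's history (behind): {96d8309, bdea65e, cd7c9dc, fdcf229} — 4.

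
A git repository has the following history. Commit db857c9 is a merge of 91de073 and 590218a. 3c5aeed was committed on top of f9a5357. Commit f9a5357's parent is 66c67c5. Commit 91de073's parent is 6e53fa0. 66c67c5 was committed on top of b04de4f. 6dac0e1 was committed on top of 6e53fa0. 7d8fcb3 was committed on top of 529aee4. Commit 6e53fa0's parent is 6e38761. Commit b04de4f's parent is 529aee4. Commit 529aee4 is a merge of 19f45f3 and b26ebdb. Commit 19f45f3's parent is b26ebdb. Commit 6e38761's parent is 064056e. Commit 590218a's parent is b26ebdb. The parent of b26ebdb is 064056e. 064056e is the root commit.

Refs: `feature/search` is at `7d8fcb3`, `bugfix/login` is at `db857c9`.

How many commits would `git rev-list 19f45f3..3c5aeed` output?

Reachable from 3c5aeed: {064056e, 19f45f3, 3c5aeed, 529aee4, 66c67c5, b04de4f, b26ebdb, f9a5357}.
Reachable from 19f45f3: {064056e, 19f45f3, b26ebdb}.
In 3c5aeed's history but not 19f45f3's: {3c5aeed, 529aee4, 66c67c5, b04de4f, f9a5357} — 5 commits.

5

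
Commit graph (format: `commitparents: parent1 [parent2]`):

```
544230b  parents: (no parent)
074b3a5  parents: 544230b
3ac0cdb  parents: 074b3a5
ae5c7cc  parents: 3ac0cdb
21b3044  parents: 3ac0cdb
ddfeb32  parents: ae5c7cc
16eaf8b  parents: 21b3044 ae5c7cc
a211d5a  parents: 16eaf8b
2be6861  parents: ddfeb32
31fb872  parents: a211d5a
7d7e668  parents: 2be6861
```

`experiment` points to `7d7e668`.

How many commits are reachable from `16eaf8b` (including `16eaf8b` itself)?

6

Walking parent pointers from 16eaf8b: reachable set = {074b3a5, 16eaf8b, 21b3044, 3ac0cdb, 544230b, ae5c7cc}.
That is 6 commits.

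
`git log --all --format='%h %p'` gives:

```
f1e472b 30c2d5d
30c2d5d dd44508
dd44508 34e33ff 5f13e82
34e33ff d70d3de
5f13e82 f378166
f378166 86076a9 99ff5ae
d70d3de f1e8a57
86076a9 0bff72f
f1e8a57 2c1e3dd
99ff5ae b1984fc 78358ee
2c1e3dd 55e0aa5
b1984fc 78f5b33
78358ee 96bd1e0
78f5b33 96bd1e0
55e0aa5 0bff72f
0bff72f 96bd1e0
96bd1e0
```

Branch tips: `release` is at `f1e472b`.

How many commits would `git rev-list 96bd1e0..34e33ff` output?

Reachable from 34e33ff: {0bff72f, 2c1e3dd, 34e33ff, 55e0aa5, 96bd1e0, d70d3de, f1e8a57}.
Reachable from 96bd1e0: {96bd1e0}.
In 34e33ff's history but not 96bd1e0's: {0bff72f, 2c1e3dd, 34e33ff, 55e0aa5, d70d3de, f1e8a57} — 6 commits.

6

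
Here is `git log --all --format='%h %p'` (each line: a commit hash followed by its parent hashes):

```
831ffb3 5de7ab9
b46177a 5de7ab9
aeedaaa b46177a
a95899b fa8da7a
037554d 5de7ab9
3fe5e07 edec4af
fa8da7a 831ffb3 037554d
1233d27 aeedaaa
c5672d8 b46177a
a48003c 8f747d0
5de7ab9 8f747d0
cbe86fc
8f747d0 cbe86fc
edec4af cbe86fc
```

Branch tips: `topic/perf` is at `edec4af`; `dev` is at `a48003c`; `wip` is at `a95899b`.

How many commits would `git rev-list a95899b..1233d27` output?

3

Reachable from 1233d27: {1233d27, 5de7ab9, 8f747d0, aeedaaa, b46177a, cbe86fc}.
Reachable from a95899b: {037554d, 5de7ab9, 831ffb3, 8f747d0, a95899b, cbe86fc, fa8da7a}.
In 1233d27's history but not a95899b's: {1233d27, aeedaaa, b46177a} — 3 commits.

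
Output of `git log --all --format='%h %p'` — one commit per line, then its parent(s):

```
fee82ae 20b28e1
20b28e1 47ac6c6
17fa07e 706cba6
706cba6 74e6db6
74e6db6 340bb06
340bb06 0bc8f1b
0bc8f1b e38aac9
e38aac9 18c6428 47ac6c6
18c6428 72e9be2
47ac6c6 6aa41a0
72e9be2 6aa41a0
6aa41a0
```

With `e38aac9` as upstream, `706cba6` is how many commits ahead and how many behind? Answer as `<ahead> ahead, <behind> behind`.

4 ahead, 0 behind

Reachable from 706cba6: {0bc8f1b, 18c6428, 340bb06, 47ac6c6, 6aa41a0, 706cba6, 72e9be2, 74e6db6, e38aac9}.
Reachable from e38aac9: {18c6428, 47ac6c6, 6aa41a0, 72e9be2, e38aac9}.
Only in 706cba6's history (ahead): {0bc8f1b, 340bb06, 706cba6, 74e6db6} — 4.
Only in e38aac9's history (behind): {} — 0.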